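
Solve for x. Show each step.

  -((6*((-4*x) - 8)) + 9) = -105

Step 1. [-((6*((-4*x) - 8)) + 9) = -105] LHS negated; negate both sides, so neg: (6*((-4*x) - 8)) + 9 = 105.
Step 2. [(6*((-4*x) - 8)) + 9 = 105] subtract 9: x sits inside (… + 9). So sub: 6*((-4*x) - 8) = 96.
Step 3. [6*((-4*x) - 8) = 96] LHS = 6·(…); ÷6 both sides. So div: (-4*x) - 8 = 16.
Step 4. [(-4*x) - 8 = 16] -4 divides every term; factor it out. So factor: x + 2 = -4.
Step 5. [x + 2 = -4] the outer +2 inverts by subtracting 2 ⇒ sub: x = -6.

Answer: x ∈ {-6}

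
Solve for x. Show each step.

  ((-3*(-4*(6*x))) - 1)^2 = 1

Step 1. [((-3*(-4*(6*x))) - 1)^2 = 1] LHS squared, RHS 1 ≥ 0: apply √ (±), so sqrt: (-3*(-4*(6*x))) - 1 = 1 or -1.
Step 2. [(-3*(-4*(6*x))) - 1 = 1 or -1] peel the -1: add 1 from each side, so sub: -3*(-4*(6*x)) = 2 or 0.
Step 3. [-3*(-4*(6*x)) = 2 or 0] -3 out front; divide by -3, so div: -4*(6*x) = -2/3 or 0.
Step 4. [-4*(6*x) = -2/3 or 0] leading coefficient -4: divide by -4. So div: 6*x = 1/6 or 0.
Step 5. [6*x = 1/6 or 0] 6·(inner) — divide through by 6. So div: x = 1/36 or 0.

Answer: x ∈ {0, 1/36}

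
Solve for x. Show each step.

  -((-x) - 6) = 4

Step 1. [-((-x) - 6) = 4] flip signs both sides. So neg: (-x) - 6 = -4.
Step 2. [(-x) - 6 = -4] peel the -6: add 6 from each side, so sub: -x = 2.
Step 3. [-x = 2] LHS negated; negate both sides, so neg: x = -2.

Answer: x ∈ {-2}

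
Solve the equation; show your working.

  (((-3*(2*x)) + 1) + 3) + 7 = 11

Step 1. [(((-3*(2*x)) + 1) + 3) + 7 = 11] subtract 7: x sits inside (… + 7). So sub: ((-3*(2*x)) + 1) + 3 = 4.
Step 2. [((-3*(2*x)) + 1) + 3 = 4] 3 comes off first (subtract 3). So sub: (-3*(2*x)) + 1 = 1.
Step 3. [(-3*(2*x)) + 1 = 1] subtract 1: x sits inside (… + 1). So sub: -3*(2*x) = 0.
Step 4. [-3*(2*x) = 0] -3·(inner) — divide through by -3. So div: 2*x = 0.
Step 5. [2*x = 0] LHS = 2·(…); ÷2 both sides, so div: x = 0.

Answer: x ∈ {0}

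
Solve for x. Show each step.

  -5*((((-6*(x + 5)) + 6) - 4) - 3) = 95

Step 1. [-5*((((-6*(x + 5)) + 6) - 4) - 3) = 95] leading coefficient -5: divide by -5 ⇒ div: (((-6*(x + 5)) + 6) - 4) - 3 = -19.
Step 2. [(((-6*(x + 5)) + 6) - 4) - 3 = -19] add 3: x sits inside (… - 3) ⇒ sub: ((-6*(x + 5)) + 6) - 4 = -16.
Step 3. [((-6*(x + 5)) + 6) - 4 = -16] the outer -4 inverts by adding 4 ⇒ sub: (-6*(x + 5)) + 6 = -12.
Step 4. [(-6*(x + 5)) + 6 = -12] subtract 6: x sits inside (… + 6), so sub: -6*(x + 5) = -18.
Step 5. [-6*(x + 5) = -18] LHS = -6·(…); ÷-6 both sides. So div: x + 5 = 3.
Step 6. [x + 5 = 3] subtract 5: x sits inside (… + 5). So sub: x = -2.

Answer: x ∈ {-2}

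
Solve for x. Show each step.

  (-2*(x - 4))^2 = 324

Step 1. [(-2*(x - 4))^2 = 324] √ both sides: 324 ≥ 0 gives two branches. So sqrt: -2*(x - 4) = 18 or -18.
Step 2. [-2*(x - 4) = 18 or -18] -2 out front; divide by -2 ⇒ div: x - 4 = -9 or 9.
Step 3. [x - 4 = -9 or 9] peel the -4: add 4 from each side ⇒ sub: x = -5 or 13.

Answer: x ∈ {-5, 13}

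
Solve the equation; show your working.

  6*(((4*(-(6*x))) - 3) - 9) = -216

Step 1. [6*(((4*(-(6*x))) - 3) - 9) = -216] leading coefficient 6: divide by 6. So div: ((4*(-(6*x))) - 3) - 9 = -36.
Step 2. [((4*(-(6*x))) - 3) - 9 = -36] peel the -9: add 9 from each side, so sub: (4*(-(6*x))) - 3 = -27.
Step 3. [(4*(-(6*x))) - 3 = -27] the outer -3 inverts by adding 3, so sub: 4*(-(6*x)) = -24.
Step 4. [4*(-(6*x)) = -24] 4·(inner) — divide through by 4 ⇒ div: -(6*x) = -6.
Step 5. [-(6*x) = -6] flip signs both sides, so neg: 6*x = 6.
Step 6. [6*x = 6] leading coefficient 6: divide by 6, so div: x = 1.

Answer: x ∈ {1}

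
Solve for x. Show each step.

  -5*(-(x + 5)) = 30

Step 1. [-5*(-(x + 5)) = 30] -5 out front; divide by -5. So div: -(x + 5) = -6.
Step 2. [-(x + 5) = -6] LHS negated; negate both sides. So neg: x + 5 = 6.
Step 3. [x + 5 = 6] the outer +5 inverts by subtracting 5. So sub: x = 1.

Answer: x ∈ {1}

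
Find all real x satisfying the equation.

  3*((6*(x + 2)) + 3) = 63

Step 1. [3*((6*(x + 2)) + 3) = 63] leading coefficient 3: divide by 3, so div: (6*(x + 2)) + 3 = 21.
Step 2. [(6*(x + 2)) + 3 = 21] peel the +3: subtract 3 from each side. So sub: 6*(x + 2) = 18.
Step 3. [6*(x + 2) = 18] 6 out front; divide by 6 ⇒ div: x + 2 = 3.
Step 4. [x + 2 = 3] the outer +2 inverts by subtracting 2. So sub: x = 1.

Answer: x ∈ {1}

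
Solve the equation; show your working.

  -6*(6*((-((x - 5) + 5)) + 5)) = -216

Step 1. [-6*(6*((-((x - 5) + 5)) + 5)) = -216] LHS = -6·(…); ÷-6 both sides, so div: 6*((-((x - 5) + 5)) + 5) = 36.
Step 2. [6*((-((x - 5) + 5)) + 5) = 36] divide by the outer 6, so div: (-((x - 5) + 5)) + 5 = 6.
Step 3. [(-((x - 5) + 5)) + 5 = 6] +5 is outermost — subtract 5 both sides. So sub: -((x - 5) + 5) = 1.
Step 4. [-((x - 5) + 5) = 1] flip signs both sides, so neg: (x - 5) + 5 = -1.
Step 5. [(x - 5) + 5 = -1] +5 is outermost — subtract 5 both sides ⇒ sub: x - 5 = -6.
Step 6. [x - 5 = -6] the outer -5 inverts by adding 5 ⇒ sub: x = -1.

Answer: x ∈ {-1}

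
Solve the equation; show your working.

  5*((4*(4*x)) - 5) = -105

Step 1. [5*((4*(4*x)) - 5) = -105] leading coefficient 5: divide by 5. So div: (4*(4*x)) - 5 = -21.
Step 2. [(4*(4*x)) - 5 = -21] the outer -5 inverts by adding 5. So sub: 4*(4*x) = -16.
Step 3. [4*(4*x) = -16] divide by the outer 4, so div: 4*x = -4.
Step 4. [4*x = -4] LHS = 4·(…); ÷4 both sides, so div: x = -1.

Answer: x ∈ {-1}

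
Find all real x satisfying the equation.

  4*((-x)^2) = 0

Step 1. [4*((-x)^2) = 0] leading coefficient 4: divide by 4. So div: (-x)^2 = 0.
Step 2. [(-x)^2 = 0] LHS squared, RHS 0 ≥ 0: apply √ (±). So sqrt: -x = 0.
Step 3. [-x = 0] leading − — multiply by −1 ⇒ neg: x = 0.

Answer: x ∈ {0}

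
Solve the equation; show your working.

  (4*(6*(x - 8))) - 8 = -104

Step 1. [(4*(6*(x - 8))) - 8 = -104] peel the -8: add 8 from each side ⇒ sub: 4*(6*(x - 8)) = -96.
Step 2. [4*(6*(x - 8)) = -96] leading coefficient 4: divide by 4 ⇒ div: 6*(x - 8) = -24.
Step 3. [6*(x - 8) = -24] 6 out front; divide by 6 ⇒ div: x - 8 = -4.
Step 4. [x - 8 = -4] the outer -8 inverts by adding 8, so sub: x = 4.

Answer: x ∈ {4}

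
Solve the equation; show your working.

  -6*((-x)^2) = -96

Step 1. [-6*((-x)^2) = -96] -6 out front; divide by -6. So div: (-x)^2 = 16.
Step 2. [(-x)^2 = 16] √ both sides: 16 ≥ 0 gives two branches ⇒ sqrt: -x = 4 or -4.
Step 3. [-x = 4 or -4] LHS negated; negate both sides ⇒ neg: x = -4 or 4.

Answer: x ∈ {-4, 4}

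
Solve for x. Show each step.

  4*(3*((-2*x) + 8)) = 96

Step 1. [4*(3*((-2*x) + 8)) = 96] 4·(inner) — divide through by 4. So div: 3*((-2*x) + 8) = 24.
Step 2. [3*((-2*x) + 8) = 24] divide by the outer 3 ⇒ div: (-2*x) + 8 = 8.
Step 3. [(-2*x) + 8 = 8] subtract 8: x sits inside (… + 8) ⇒ sub: -2*x = 0.
Step 4. [-2*x = 0] -2 out front; divide by -2. So div: x = 0.

Answer: x ∈ {0}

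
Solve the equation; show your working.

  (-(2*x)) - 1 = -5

Step 1. [(-(2*x)) - 1 = -5] add 1: x sits inside (… - 1), so sub: -(2*x) = -4.
Step 2. [-(2*x) = -4] LHS negated; negate both sides, so neg: 2*x = 4.
Step 3. [2*x = 4] 2·(inner) — divide through by 2 ⇒ div: x = 2.

Answer: x ∈ {2}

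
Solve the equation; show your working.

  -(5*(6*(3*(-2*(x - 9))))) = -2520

Step 1. [-(5*(6*(3*(-2*(x - 9))))) = -2520] flip signs both sides ⇒ neg: 5*(6*(3*(-2*(x - 9)))) = 2520.
Step 2. [5*(6*(3*(-2*(x - 9)))) = 2520] LHS = 5·(…); ÷5 both sides, so div: 6*(3*(-2*(x - 9))) = 504.
Step 3. [6*(3*(-2*(x - 9))) = 504] 6 out front; divide by 6. So div: 3*(-2*(x - 9)) = 84.
Step 4. [3*(-2*(x - 9)) = 84] divide by the outer 3 ⇒ div: -2*(x - 9) = 28.
Step 5. [-2*(x - 9) = 28] -2·(inner) — divide through by -2, so div: x - 9 = -14.
Step 6. [x - 9 = -14] the outer -9 inverts by adding 9. So sub: x = -5.

Answer: x ∈ {-5}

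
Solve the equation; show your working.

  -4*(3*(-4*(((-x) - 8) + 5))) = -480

Step 1. [-4*(3*(-4*(((-x) - 8) + 5))) = -480] LHS = -4·(…); ÷-4 both sides, so div: 3*(-4*(((-x) - 8) + 5)) = 120.
Step 2. [3*(-4*(((-x) - 8) + 5)) = 120] 3 out front; divide by 3. So div: -4*(((-x) - 8) + 5) = 40.
Step 3. [-4*(((-x) - 8) + 5) = 40] LHS = -4·(…); ÷-4 both sides. So div: ((-x) - 8) + 5 = -10.
Step 4. [((-x) - 8) + 5 = -10] +5 is outermost — subtract 5 both sides ⇒ sub: (-x) - 8 = -15.
Step 5. [(-x) - 8 = -15] the outer -8 inverts by adding 8. So sub: -x = -7.
Step 6. [-x = -7] flip signs both sides. So neg: x = 7.

Answer: x ∈ {7}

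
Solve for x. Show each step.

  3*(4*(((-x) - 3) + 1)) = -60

Step 1. [3*(4*(((-x) - 3) + 1)) = -60] 3 out front; divide by 3. So div: 4*(((-x) - 3) + 1) = -20.
Step 2. [4*(((-x) - 3) + 1) = -20] leading coefficient 4: divide by 4, so div: ((-x) - 3) + 1 = -5.
Step 3. [((-x) - 3) + 1 = -5] 1 comes off first (subtract 1). So sub: (-x) - 3 = -6.
Step 4. [(-x) - 3 = -6] add 3: x sits inside (… - 3). So sub: -x = -3.
Step 5. [-x = -3] leading − — multiply by −1 ⇒ neg: x = 3.

Answer: x ∈ {3}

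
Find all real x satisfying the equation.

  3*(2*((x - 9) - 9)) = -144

Step 1. [3*(2*((x - 9) - 9)) = -144] 3 out front; divide by 3 ⇒ div: 2*((x - 9) - 9) = -48.
Step 2. [2*((x - 9) - 9) = -48] leading coefficient 2: divide by 2. So div: (x - 9) - 9 = -24.
Step 3. [(x - 9) - 9 = -24] 9 comes off first (add 9). So sub: x - 9 = -15.
Step 4. [x - 9 = -15] peel the -9: add 9 from each side. So sub: x = -6.

Answer: x ∈ {-6}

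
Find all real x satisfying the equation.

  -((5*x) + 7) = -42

Step 1. [-((5*x) + 7) = -42] flip signs both sides. So neg: (5*x) + 7 = 42.
Step 2. [(5*x) + 7 = 42] peel the +7: subtract 7 from each side ⇒ sub: 5*x = 35.
Step 3. [5*x = 35] divide by the outer 5, so div: x = 7.

Answer: x ∈ {7}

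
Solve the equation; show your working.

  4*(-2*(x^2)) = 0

Step 1. [4*(-2*(x^2)) = 0] leading coefficient 4: divide by 4. So div: -2*(x^2) = 0.
Step 2. [-2*(x^2) = 0] leading coefficient -2: divide by -2 ⇒ div: x^2 = 0.
Step 3. [x^2 = 0] LHS squared, RHS 0 ≥ 0: apply √ (±) ⇒ sqrt: x = 0.

Answer: x ∈ {0}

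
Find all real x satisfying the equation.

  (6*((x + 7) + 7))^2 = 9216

Step 1. [(6*((x + 7) + 7))^2 = 9216] 9216 ≥ 0, LHS is (·)² — take ±√, so sqrt: 6*((x + 7) + 7) = 96 or -96.
Step 2. [6*((x + 7) + 7) = 96 or -96] 6 out front; divide by 6. So div: (x + 7) + 7 = 16 or -16.
Step 3. [(x + 7) + 7 = 16 or -16] +7 is outermost — subtract 7 both sides ⇒ sub: x + 7 = 9 or -23.
Step 4. [x + 7 = 9 or -23] 7 comes off first (subtract 7), so sub: x = 2 or -30.

Answer: x ∈ {-30, 2}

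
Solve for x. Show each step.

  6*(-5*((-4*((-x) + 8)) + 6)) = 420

Step 1. [6*(-5*((-4*((-x) + 8)) + 6)) = 420] 6·(inner) — divide through by 6. So div: -5*((-4*((-x) + 8)) + 6) = 70.
Step 2. [-5*((-4*((-x) + 8)) + 6) = 70] -5 out front; divide by -5. So div: (-4*((-x) + 8)) + 6 = -14.
Step 3. [(-4*((-x) + 8)) + 6 = -14] +6 is outermost — subtract 6 both sides ⇒ sub: -4*((-x) + 8) = -20.
Step 4. [-4*((-x) + 8) = -20] -4·(inner) — divide through by -4. So div: (-x) + 8 = 5.
Step 5. [(-x) + 8 = 5] peel the +8: subtract 8 from each side. So sub: -x = -3.
Step 6. [-x = -3] leading − — multiply by −1, so neg: x = 3.

Answer: x ∈ {3}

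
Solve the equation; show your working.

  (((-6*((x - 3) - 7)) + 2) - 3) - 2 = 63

Step 1. [(((-6*((x - 3) - 7)) + 2) - 3) - 2 = 63] -2 is outermost — add 2 both sides, so sub: ((-6*((x - 3) - 7)) + 2) - 3 = 65.
Step 2. [((-6*((x - 3) - 7)) + 2) - 3 = 65] peel the -3: add 3 from each side. So sub: (-6*((x - 3) - 7)) + 2 = 68.
Step 3. [(-6*((x - 3) - 7)) + 2 = 68] peel the +2: subtract 2 from each side. So sub: -6*((x - 3) - 7) = 66.
Step 4. [-6*((x - 3) - 7) = 66] -6 out front; divide by -6 ⇒ div: (x - 3) - 7 = -11.
Step 5. [(x - 3) - 7 = -11] the outer -7 inverts by adding 7, so sub: x - 3 = -4.
Step 6. [x - 3 = -4] peel the -3: add 3 from each side, so sub: x = -1.

Answer: x ∈ {-1}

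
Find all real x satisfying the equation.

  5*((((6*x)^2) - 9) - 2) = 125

Step 1. [5*((((6*x)^2) - 9) - 2) = 125] leading coefficient 5: divide by 5. So div: (((6*x)^2) - 9) - 2 = 25.
Step 2. [(((6*x)^2) - 9) - 2 = 25] peel the -2: add 2 from each side ⇒ sub: ((6*x)^2) - 9 = 27.
Step 3. [((6*x)^2) - 9 = 27] peel the -9: add 9 from each side. So sub: (6*x)^2 = 36.
Step 4. [(6*x)^2 = 36] √ both sides: 36 ≥ 0 gives two branches, so sqrt: 6*x = 6 or -6.
Step 5. [6*x = 6 or -6] LHS = 6·(…); ÷6 both sides. So div: x = 1 or -1.

Answer: x ∈ {-1, 1}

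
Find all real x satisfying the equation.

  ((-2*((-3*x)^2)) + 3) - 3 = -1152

Step 1. [((-2*((-3*x)^2)) + 3) - 3 = -1152] 3 comes off first (add 3) ⇒ sub: (-2*((-3*x)^2)) + 3 = -1149.
Step 2. [(-2*((-3*x)^2)) + 3 = -1149] +3 is outermost — subtract 3 both sides ⇒ sub: -2*((-3*x)^2) = -1152.
Step 3. [-2*((-3*x)^2) = -1152] -2 out front; divide by -2 ⇒ div: (-3*x)^2 = 576.
Step 4. [(-3*x)^2 = 576] LHS squared, RHS 576 ≥ 0: apply √ (±) ⇒ sqrt: -3*x = 24 or -24.
Step 5. [-3*x = 24 or -24] leading coefficient -3: divide by -3, so div: x = -8 or 8.

Answer: x ∈ {-8, 8}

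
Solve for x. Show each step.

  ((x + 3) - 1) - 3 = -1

Step 1. [((x + 3) - 1) - 3 = -1] peel the -3: add 3 from each side. So sub: (x + 3) - 1 = 2.
Step 2. [(x + 3) - 1 = 2] -1 is outermost — add 1 both sides ⇒ sub: x + 3 = 3.
Step 3. [x + 3 = 3] subtract 3: x sits inside (… + 3) ⇒ sub: x = 0.

Answer: x ∈ {0}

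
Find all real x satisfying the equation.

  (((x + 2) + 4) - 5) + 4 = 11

Step 1. [(((x + 2) + 4) - 5) + 4 = 11] 4 comes off first (subtract 4), so sub: ((x + 2) + 4) - 5 = 7.
Step 2. [((x + 2) + 4) - 5 = 7] the outer -5 inverts by adding 5 ⇒ sub: (x + 2) + 4 = 12.
Step 3. [(x + 2) + 4 = 12] 4 comes off first (subtract 4) ⇒ sub: x + 2 = 8.
Step 4. [x + 2 = 8] +2 is outermost — subtract 2 both sides, so sub: x = 6.

Answer: x ∈ {6}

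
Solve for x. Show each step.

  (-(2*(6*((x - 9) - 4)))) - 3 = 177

Step 1. [(-(2*(6*((x - 9) - 4)))) - 3 = 177] peel the -3: add 3 from each side. So sub: -(2*(6*((x - 9) - 4))) = 180.
Step 2. [-(2*(6*((x - 9) - 4))) = 180] LHS negated; negate both sides ⇒ neg: 2*(6*((x - 9) - 4)) = -180.
Step 3. [2*(6*((x - 9) - 4)) = -180] leading coefficient 2: divide by 2, so div: 6*((x - 9) - 4) = -90.
Step 4. [6*((x - 9) - 4) = -90] divide by the outer 6, so div: (x - 9) - 4 = -15.
Step 5. [(x - 9) - 4 = -15] peel the -4: add 4 from each side ⇒ sub: x - 9 = -11.
Step 6. [x - 9 = -11] add 9: x sits inside (… - 9) ⇒ sub: x = -2.

Answer: x ∈ {-2}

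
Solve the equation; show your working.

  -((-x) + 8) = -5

Step 1. [-((-x) + 8) = -5] leading − — multiply by −1 ⇒ neg: (-x) + 8 = 5.
Step 2. [(-x) + 8 = 5] peel the +8: subtract 8 from each side, so sub: -x = -3.
Step 3. [-x = -3] leading − — multiply by −1 ⇒ neg: x = 3.

Answer: x ∈ {3}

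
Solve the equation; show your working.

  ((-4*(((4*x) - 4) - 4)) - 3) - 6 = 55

Step 1. [((-4*(((4*x) - 4) - 4)) - 3) - 6 = 55] -6 is outermost — add 6 both sides. So sub: (-4*(((4*x) - 4) - 4)) - 3 = 61.
Step 2. [(-4*(((4*x) - 4) - 4)) - 3 = 61] the outer -3 inverts by adding 3 ⇒ sub: -4*(((4*x) - 4) - 4) = 64.
Step 3. [-4*(((4*x) - 4) - 4) = 64] leading coefficient -4: divide by -4 ⇒ div: ((4*x) - 4) - 4 = -16.
Step 4. [((4*x) - 4) - 4 = -16] -4 is outermost — add 4 both sides ⇒ sub: (4*x) - 4 = -12.
Step 5. [(4*x) - 4 = -12] -4 is outermost — add 4 both sides ⇒ sub: 4*x = -8.
Step 6. [4*x = -8] 4 out front; divide by 4 ⇒ div: x = -2.

Answer: x ∈ {-2}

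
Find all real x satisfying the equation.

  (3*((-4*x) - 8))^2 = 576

Step 1. [(3*((-4*x) - 8))^2 = 576] √ both sides: 576 ≥ 0 gives two branches ⇒ sqrt: 3*((-4*x) - 8) = 24 or -24.
Step 2. [3*((-4*x) - 8) = 24 or -24] LHS = 3·(…); ÷3 both sides ⇒ div: (-4*x) - 8 = 8 or -8.
Step 3. [(-4*x) - 8 = 8 or -8] 8 comes off first (add 8). So sub: -4*x = 16 or 0.
Step 4. [-4*x = 16 or 0] leading coefficient -4: divide by -4. So div: x = -4 or 0.

Answer: x ∈ {-4, 0}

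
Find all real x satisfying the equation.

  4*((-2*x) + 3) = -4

Step 1. [4*((-2*x) + 3) = -4] divide by the outer 4, so div: (-2*x) + 3 = -1.
Step 2. [(-2*x) + 3 = -1] subtract 3: x sits inside (… + 3) ⇒ sub: -2*x = -4.
Step 3. [-2*x = -4] leading coefficient -2: divide by -2. So div: x = 2.

Answer: x ∈ {2}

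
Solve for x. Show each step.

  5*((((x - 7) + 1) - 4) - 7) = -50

Step 1. [5*((((x - 7) + 1) - 4) - 7) = -50] LHS = 5·(…); ÷5 both sides ⇒ div: (((x - 7) + 1) - 4) - 7 = -10.
Step 2. [(((x - 7) + 1) - 4) - 7 = -10] the outer -7 inverts by adding 7, so sub: ((x - 7) + 1) - 4 = -3.
Step 3. [((x - 7) + 1) - 4 = -3] 4 comes off first (add 4), so sub: (x - 7) + 1 = 1.
Step 4. [(x - 7) + 1 = 1] +1 is outermost — subtract 1 both sides. So sub: x - 7 = 0.
Step 5. [x - 7 = 0] -7 is outermost — add 7 both sides. So sub: x = 7.

Answer: x ∈ {7}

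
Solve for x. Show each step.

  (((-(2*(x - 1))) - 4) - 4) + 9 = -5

Step 1. [(((-(2*(x - 1))) - 4) - 4) + 9 = -5] 9 comes off first (subtract 9) ⇒ sub: ((-(2*(x - 1))) - 4) - 4 = -14.
Step 2. [((-(2*(x - 1))) - 4) - 4 = -14] add 4: x sits inside (… - 4) ⇒ sub: (-(2*(x - 1))) - 4 = -10.
Step 3. [(-(2*(x - 1))) - 4 = -10] 4 comes off first (add 4) ⇒ sub: -(2*(x - 1)) = -6.
Step 4. [-(2*(x - 1)) = -6] LHS negated; negate both sides ⇒ neg: 2*(x - 1) = 6.
Step 5. [2*(x - 1) = 6] 2 out front; divide by 2 ⇒ div: x - 1 = 3.
Step 6. [x - 1 = 3] add 1: x sits inside (… - 1), so sub: x = 4.

Answer: x ∈ {4}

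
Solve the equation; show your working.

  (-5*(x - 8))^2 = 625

Step 1. [(-5*(x - 8))^2 = 625] LHS squared, RHS 625 ≥ 0: apply √ (±) ⇒ sqrt: -5*(x - 8) = 25 or -25.
Step 2. [-5*(x - 8) = 25 or -25] leading coefficient -5: divide by -5 ⇒ div: x - 8 = -5 or 5.
Step 3. [x - 8 = -5 or 5] -8 is outermost — add 8 both sides ⇒ sub: x = 3 or 13.

Answer: x ∈ {3, 13}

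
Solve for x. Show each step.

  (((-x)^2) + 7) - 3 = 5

Step 1. [(((-x)^2) + 7) - 3 = 5] 3 comes off first (add 3). So sub: ((-x)^2) + 7 = 8.
Step 2. [((-x)^2) + 7 = 8] peel the +7: subtract 7 from each side ⇒ sub: (-x)^2 = 1.
Step 3. [(-x)^2 = 1] LHS squared, RHS 1 ≥ 0: apply √ (±) ⇒ sqrt: -x = 1 or -1.
Step 4. [-x = 1 or -1] flip signs both sides, so neg: x = -1 or 1.

Answer: x ∈ {-1, 1}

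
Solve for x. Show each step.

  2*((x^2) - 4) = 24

Step 1. [2*((x^2) - 4) = 24] 2 out front; divide by 2 ⇒ div: (x^2) - 4 = 12.
Step 2. [(x^2) - 4 = 12] -4 is outermost — add 4 both sides, so sub: x^2 = 16.
Step 3. [x^2 = 16] √ both sides: 16 ≥ 0 gives two branches ⇒ sqrt: x = 4 or -4.

Answer: x ∈ {-4, 4}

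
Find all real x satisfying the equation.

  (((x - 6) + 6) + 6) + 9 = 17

Step 1. [(((x - 6) + 6) + 6) + 9 = 17] +9 is outermost — subtract 9 both sides, so sub: ((x - 6) + 6) + 6 = 8.
Step 2. [((x - 6) + 6) + 6 = 8] the outer +6 inverts by subtracting 6 ⇒ sub: (x - 6) + 6 = 2.
Step 3. [(x - 6) + 6 = 2] 6 comes off first (subtract 6), so sub: x - 6 = -4.
Step 4. [x - 6 = -4] add 6: x sits inside (… - 6) ⇒ sub: x = 2.

Answer: x ∈ {2}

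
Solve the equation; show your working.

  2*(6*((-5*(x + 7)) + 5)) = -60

Step 1. [2*(6*((-5*(x + 7)) + 5)) = -60] LHS = 2·(…); ÷2 both sides, so div: 6*((-5*(x + 7)) + 5) = -30.
Step 2. [6*((-5*(x + 7)) + 5) = -30] divide by the outer 6, so div: (-5*(x + 7)) + 5 = -5.
Step 3. [(-5*(x + 7)) + 5 = -5] common factor -5 (LHS and -5) — divide through. So factor: (x + 7) - 1 = 1.
Step 4. [(x + 7) - 1 = 1] 1 comes off first (add 1), so sub: x + 7 = 2.
Step 5. [x + 7 = 2] 7 comes off first (subtract 7). So sub: x = -5.

Answer: x ∈ {-5}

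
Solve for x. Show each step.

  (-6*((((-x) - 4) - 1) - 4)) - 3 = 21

Step 1. [(-6*((((-x) - 4) - 1) - 4)) - 3 = 21] -3 is outermost — add 3 both sides, so sub: -6*((((-x) - 4) - 1) - 4) = 24.
Step 2. [-6*((((-x) - 4) - 1) - 4) = 24] divide by the outer -6 ⇒ div: (((-x) - 4) - 1) - 4 = -4.
Step 3. [(((-x) - 4) - 1) - 4 = -4] 4 comes off first (add 4) ⇒ sub: ((-x) - 4) - 1 = 0.
Step 4. [((-x) - 4) - 1 = 0] -1 is outermost — add 1 both sides ⇒ sub: (-x) - 4 = 1.
Step 5. [(-x) - 4 = 1] -4 is outermost — add 4 both sides ⇒ sub: -x = 5.
Step 6. [-x = 5] LHS negated; negate both sides, so neg: x = -5.

Answer: x ∈ {-5}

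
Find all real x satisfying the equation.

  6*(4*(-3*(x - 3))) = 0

Step 1. [6*(4*(-3*(x - 3))) = 0] LHS = 6·(…); ÷6 both sides, so div: 4*(-3*(x - 3)) = 0.
Step 2. [4*(-3*(x - 3)) = 0] LHS = 4·(…); ÷4 both sides. So div: -3*(x - 3) = 0.
Step 3. [-3*(x - 3) = 0] divide by the outer -3. So div: x - 3 = 0.
Step 4. [x - 3 = 0] -3 is outermost — add 3 both sides, so sub: x = 3.

Answer: x ∈ {3}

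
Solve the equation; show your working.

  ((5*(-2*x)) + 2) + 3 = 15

Step 1. [((5*(-2*x)) + 2) + 3 = 15] subtract 3: x sits inside (… + 3). So sub: (5*(-2*x)) + 2 = 12.
Step 2. [(5*(-2*x)) + 2 = 12] the outer +2 inverts by subtracting 2, so sub: 5*(-2*x) = 10.
Step 3. [5*(-2*x) = 10] LHS = 5·(…); ÷5 both sides, so div: -2*x = 2.
Step 4. [-2*x = 2] -2·(inner) — divide through by -2, so div: x = -1.

Answer: x ∈ {-1}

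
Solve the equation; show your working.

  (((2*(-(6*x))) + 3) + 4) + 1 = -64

Step 1. [(((2*(-(6*x))) + 3) + 4) + 1 = -64] peel the +1: subtract 1 from each side. So sub: ((2*(-(6*x))) + 3) + 4 = -65.
Step 2. [((2*(-(6*x))) + 3) + 4 = -65] +4 is outermost — subtract 4 both sides, so sub: (2*(-(6*x))) + 3 = -69.
Step 3. [(2*(-(6*x))) + 3 = -69] the outer +3 inverts by subtracting 3. So sub: 2*(-(6*x)) = -72.
Step 4. [2*(-(6*x)) = -72] 2·(inner) — divide through by 2. So div: -(6*x) = -36.
Step 5. [-(6*x) = -36] leading − — multiply by −1 ⇒ neg: 6*x = 36.
Step 6. [6*x = 36] leading coefficient 6: divide by 6, so div: x = 6.

Answer: x ∈ {6}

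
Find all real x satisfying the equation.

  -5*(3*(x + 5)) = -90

Step 1. [-5*(3*(x + 5)) = -90] divide by the outer -5, so div: 3*(x + 5) = 18.
Step 2. [3*(x + 5) = 18] 3·(inner) — divide through by 3. So div: x + 5 = 6.
Step 3. [x + 5 = 6] the outer +5 inverts by subtracting 5, so sub: x = 1.

Answer: x ∈ {1}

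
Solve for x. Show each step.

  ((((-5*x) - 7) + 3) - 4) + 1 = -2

Step 1. [((((-5*x) - 7) + 3) - 4) + 1 = -2] the outer +1 inverts by subtracting 1 ⇒ sub: (((-5*x) - 7) + 3) - 4 = -3.
Step 2. [(((-5*x) - 7) + 3) - 4 = -3] the outer -4 inverts by adding 4. So sub: ((-5*x) - 7) + 3 = 1.
Step 3. [((-5*x) - 7) + 3 = 1] +3 is outermost — subtract 3 both sides ⇒ sub: (-5*x) - 7 = -2.
Step 4. [(-5*x) - 7 = -2] the outer -7 inverts by adding 7. So sub: -5*x = 5.
Step 5. [-5*x = 5] -5·(inner) — divide through by -5, so div: x = -1.

Answer: x ∈ {-1}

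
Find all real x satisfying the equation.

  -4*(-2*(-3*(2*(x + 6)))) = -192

Step 1. [-4*(-2*(-3*(2*(x + 6)))) = -192] -4·(inner) — divide through by -4 ⇒ div: -2*(-3*(2*(x + 6))) = 48.
Step 2. [-2*(-3*(2*(x + 6))) = 48] -2 out front; divide by -2 ⇒ div: -3*(2*(x + 6)) = -24.
Step 3. [-3*(2*(x + 6)) = -24] -3·(inner) — divide through by -3. So div: 2*(x + 6) = 8.
Step 4. [2*(x + 6) = 8] leading coefficient 2: divide by 2 ⇒ div: x + 6 = 4.
Step 5. [x + 6 = 4] subtract 6: x sits inside (… + 6), so sub: x = -2.

Answer: x ∈ {-2}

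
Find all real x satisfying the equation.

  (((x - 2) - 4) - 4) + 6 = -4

Step 1. [(((x - 2) - 4) - 4) + 6 = -4] the outer +6 inverts by subtracting 6. So sub: ((x - 2) - 4) - 4 = -10.
Step 2. [((x - 2) - 4) - 4 = -10] add 4: x sits inside (… - 4) ⇒ sub: (x - 2) - 4 = -6.
Step 3. [(x - 2) - 4 = -6] 4 comes off first (add 4). So sub: x - 2 = -2.
Step 4. [x - 2 = -2] peel the -2: add 2 from each side, so sub: x = 0.

Answer: x ∈ {0}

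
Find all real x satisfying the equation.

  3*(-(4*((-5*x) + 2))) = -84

Step 1. [3*(-(4*((-5*x) + 2))) = -84] leading coefficient 3: divide by 3 ⇒ div: -(4*((-5*x) + 2)) = -28.
Step 2. [-(4*((-5*x) + 2)) = -28] leading − — multiply by −1. So neg: 4*((-5*x) + 2) = 28.
Step 3. [4*((-5*x) + 2) = 28] 4 out front; divide by 4 ⇒ div: (-5*x) + 2 = 7.
Step 4. [(-5*x) + 2 = 7] 2 comes off first (subtract 2). So sub: -5*x = 5.
Step 5. [-5*x = 5] -5·(inner) — divide through by -5. So div: x = -1.

Answer: x ∈ {-1}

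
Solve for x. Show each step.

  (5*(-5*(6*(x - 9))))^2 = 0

Step 1. [(5*(-5*(6*(x - 9))))^2 = 0] 0 ≥ 0, LHS is (·)² — take ±√ ⇒ sqrt: 5*(-5*(6*(x - 9))) = 0.
Step 2. [5*(-5*(6*(x - 9))) = 0] 5 out front; divide by 5. So div: -5*(6*(x - 9)) = 0.
Step 3. [-5*(6*(x - 9)) = 0] divide by the outer -5. So div: 6*(x - 9) = 0.
Step 4. [6*(x - 9) = 0] 6 out front; divide by 6. So div: x - 9 = 0.
Step 5. [x - 9 = 0] 9 comes off first (add 9). So sub: x = 9.

Answer: x ∈ {9}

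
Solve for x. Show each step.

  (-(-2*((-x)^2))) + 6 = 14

Step 1. [(-(-2*((-x)^2))) + 6 = 14] subtract 6: x sits inside (… + 6) ⇒ sub: -(-2*((-x)^2)) = 8.
Step 2. [-(-2*((-x)^2)) = 8] leading − — multiply by −1. So neg: -2*((-x)^2) = -8.
Step 3. [-2*((-x)^2) = -8] divide by the outer -2. So div: (-x)^2 = 4.
Step 4. [(-x)^2 = 4] √ both sides: 4 ≥ 0 gives two branches ⇒ sqrt: -x = 2 or -2.
Step 5. [-x = 2 or -2] LHS negated; negate both sides ⇒ neg: x = -2 or 2.

Answer: x ∈ {-2, 2}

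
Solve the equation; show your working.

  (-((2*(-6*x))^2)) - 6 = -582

Step 1. [(-((2*(-6*x))^2)) - 6 = -582] add 6: x sits inside (… - 6), so sub: -((2*(-6*x))^2) = -576.
Step 2. [-((2*(-6*x))^2) = -576] flip signs both sides ⇒ neg: (2*(-6*x))^2 = 576.
Step 3. [(2*(-6*x))^2 = 576] LHS squared, RHS 576 ≥ 0: apply √ (±). So sqrt: 2*(-6*x) = 24 or -24.
Step 4. [2*(-6*x) = 24 or -24] divide by the outer 2 ⇒ div: -6*x = 12 or -12.
Step 5. [-6*x = 12 or -12] -6·(inner) — divide through by -6 ⇒ div: x = -2 or 2.

Answer: x ∈ {-2, 2}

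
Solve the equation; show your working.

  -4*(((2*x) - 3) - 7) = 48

Step 1. [-4*(((2*x) - 3) - 7) = 48] -4 out front; divide by -4 ⇒ div: ((2*x) - 3) - 7 = -12.
Step 2. [((2*x) - 3) - 7 = -12] 7 comes off first (add 7), so sub: (2*x) - 3 = -5.
Step 3. [(2*x) - 3 = -5] -3 is outermost — add 3 both sides. So sub: 2*x = -2.
Step 4. [2*x = -2] LHS = 2·(…); ÷2 both sides ⇒ div: x = -1.

Answer: x ∈ {-1}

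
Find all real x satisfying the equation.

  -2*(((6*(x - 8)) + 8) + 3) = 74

Step 1. [-2*(((6*(x - 8)) + 8) + 3) = 74] divide by the outer -2 ⇒ div: ((6*(x - 8)) + 8) + 3 = -37.
Step 2. [((6*(x - 8)) + 8) + 3 = -37] subtract 3: x sits inside (… + 3) ⇒ sub: (6*(x - 8)) + 8 = -40.
Step 3. [(6*(x - 8)) + 8 = -40] +8 is outermost — subtract 8 both sides ⇒ sub: 6*(x - 8) = -48.
Step 4. [6*(x - 8) = -48] LHS = 6·(…); ÷6 both sides ⇒ div: x - 8 = -8.
Step 5. [x - 8 = -8] peel the -8: add 8 from each side ⇒ sub: x = 0.

Answer: x ∈ {0}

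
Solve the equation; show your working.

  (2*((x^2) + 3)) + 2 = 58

Step 1. [(2*((x^2) + 3)) + 2 = 58] 2 | LHS and 2 | 58: pull 2 out ⇒ factor: ((x^2) + 3) + 1 = 29.
Step 2. [((x^2) + 3) + 1 = 29] 1 comes off first (subtract 1), so sub: (x^2) + 3 = 28.
Step 3. [(x^2) + 3 = 28] peel the +3: subtract 3 from each side. So sub: x^2 = 25.
Step 4. [x^2 = 25] √ both sides: 25 ≥ 0 gives two branches, so sqrt: x = 5 or -5.

Answer: x ∈ {-5, 5}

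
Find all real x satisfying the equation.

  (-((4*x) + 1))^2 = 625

Step 1. [(-((4*x) + 1))^2 = 625] √ both sides: 625 ≥ 0 gives two branches. So sqrt: -((4*x) + 1) = 25 or -25.
Step 2. [-((4*x) + 1) = 25 or -25] flip signs both sides ⇒ neg: (4*x) + 1 = -25 or 25.
Step 3. [(4*x) + 1 = -25 or 25] subtract 1: x sits inside (… + 1). So sub: 4*x = -26 or 24.
Step 4. [4*x = -26 or 24] divide by the outer 4 ⇒ div: x = -13/2 or 6.

Answer: x ∈ {-13/2, 6}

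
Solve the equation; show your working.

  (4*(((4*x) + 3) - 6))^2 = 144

Step 1. [(4*(((4*x) + 3) - 6))^2 = 144] 144 ≥ 0, LHS is (·)² — take ±√ ⇒ sqrt: 4*(((4*x) + 3) - 6) = 12 or -12.
Step 2. [4*(((4*x) + 3) - 6) = 12 or -12] leading coefficient 4: divide by 4. So div: ((4*x) + 3) - 6 = 3 or -3.
Step 3. [((4*x) + 3) - 6 = 3 or -3] 6 comes off first (add 6) ⇒ sub: (4*x) + 3 = 9 or 3.
Step 4. [(4*x) + 3 = 9 or 3] the outer +3 inverts by subtracting 3, so sub: 4*x = 6 or 0.
Step 5. [4*x = 6 or 0] 4 out front; divide by 4, so div: x = 3/2 or 0.

Answer: x ∈ {0, 3/2}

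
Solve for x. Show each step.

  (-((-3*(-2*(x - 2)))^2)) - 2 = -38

Step 1. [(-((-3*(-2*(x - 2)))^2)) - 2 = -38] peel the -2: add 2 from each side. So sub: -((-3*(-2*(x - 2)))^2) = -36.
Step 2. [-((-3*(-2*(x - 2)))^2) = -36] leading − — multiply by −1 ⇒ neg: (-3*(-2*(x - 2)))^2 = 36.
Step 3. [(-3*(-2*(x - 2)))^2 = 36] √ both sides: 36 ≥ 0 gives two branches ⇒ sqrt: -3*(-2*(x - 2)) = 6 or -6.
Step 4. [-3*(-2*(x - 2)) = 6 or -6] leading coefficient -3: divide by -3, so div: -2*(x - 2) = -2 or 2.
Step 5. [-2*(x - 2) = -2 or 2] -2·(inner) — divide through by -2. So div: x - 2 = 1 or -1.
Step 6. [x - 2 = 1 or -1] peel the -2: add 2 from each side, so sub: x = 3 or 1.

Answer: x ∈ {1, 3}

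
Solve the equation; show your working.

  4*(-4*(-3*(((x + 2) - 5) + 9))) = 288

Step 1. [4*(-4*(-3*(((x + 2) - 5) + 9))) = 288] 4 out front; divide by 4. So div: -4*(-3*(((x + 2) - 5) + 9)) = 72.
Step 2. [-4*(-3*(((x + 2) - 5) + 9)) = 72] -4·(inner) — divide through by -4 ⇒ div: -3*(((x + 2) - 5) + 9) = -18.
Step 3. [-3*(((x + 2) - 5) + 9) = -18] -3 out front; divide by -3. So div: ((x + 2) - 5) + 9 = 6.
Step 4. [((x + 2) - 5) + 9 = 6] +9 is outermost — subtract 9 both sides, so sub: (x + 2) - 5 = -3.
Step 5. [(x + 2) - 5 = -3] -5 is outermost — add 5 both sides ⇒ sub: x + 2 = 2.
Step 6. [x + 2 = 2] +2 is outermost — subtract 2 both sides. So sub: x = 0.

Answer: x ∈ {0}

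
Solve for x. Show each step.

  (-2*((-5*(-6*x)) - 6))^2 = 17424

Step 1. [(-2*((-5*(-6*x)) - 6))^2 = 17424] √ both sides: 17424 ≥ 0 gives two branches. So sqrt: -2*((-5*(-6*x)) - 6) = 132 or -132.
Step 2. [-2*((-5*(-6*x)) - 6) = 132 or -132] -2 out front; divide by -2 ⇒ div: (-5*(-6*x)) - 6 = -66 or 66.
Step 3. [(-5*(-6*x)) - 6 = -66 or 66] -6 is outermost — add 6 both sides, so sub: -5*(-6*x) = -60 or 72.
Step 4. [-5*(-6*x) = -60 or 72] -5·(inner) — divide through by -5 ⇒ div: -6*x = 12 or -72/5.
Step 5. [-6*x = 12 or -72/5] divide by the outer -6 ⇒ div: x = -2 or 12/5.

Answer: x ∈ {-2, 12/5}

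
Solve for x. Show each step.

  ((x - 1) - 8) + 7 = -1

Step 1. [((x - 1) - 8) + 7 = -1] the outer +7 inverts by subtracting 7, so sub: (x - 1) - 8 = -8.
Step 2. [(x - 1) - 8 = -8] peel the -8: add 8 from each side, so sub: x - 1 = 0.
Step 3. [x - 1 = 0] the outer -1 inverts by adding 1 ⇒ sub: x = 1.

Answer: x ∈ {1}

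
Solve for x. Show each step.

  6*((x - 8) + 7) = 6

Step 1. [6*((x - 8) + 7) = 6] divide by the outer 6. So div: (x - 8) + 7 = 1.
Step 2. [(x - 8) + 7 = 1] subtract 7: x sits inside (… + 7) ⇒ sub: x - 8 = -6.
Step 3. [x - 8 = -6] peel the -8: add 8 from each side. So sub: x = 2.

Answer: x ∈ {2}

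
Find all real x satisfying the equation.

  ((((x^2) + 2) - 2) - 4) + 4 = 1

Step 1. [((((x^2) + 2) - 2) - 4) + 4 = 1] subtract 4: x sits inside (… + 4), so sub: (((x^2) + 2) - 2) - 4 = -3.
Step 2. [(((x^2) + 2) - 2) - 4 = -3] add 4: x sits inside (… - 4). So sub: ((x^2) + 2) - 2 = 1.
Step 3. [((x^2) + 2) - 2 = 1] add 2: x sits inside (… - 2) ⇒ sub: (x^2) + 2 = 3.
Step 4. [(x^2) + 2 = 3] peel the +2: subtract 2 from each side, so sub: x^2 = 1.
Step 5. [x^2 = 1] √ both sides: 1 ≥ 0 gives two branches ⇒ sqrt: x = 1 or -1.

Answer: x ∈ {-1, 1}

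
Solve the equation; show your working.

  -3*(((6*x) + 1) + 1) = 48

Step 1. [-3*(((6*x) + 1) + 1) = 48] leading coefficient -3: divide by -3 ⇒ div: ((6*x) + 1) + 1 = -16.
Step 2. [((6*x) + 1) + 1 = -16] peel the +1: subtract 1 from each side. So sub: (6*x) + 1 = -17.
Step 3. [(6*x) + 1 = -17] 1 comes off first (subtract 1), so sub: 6*x = -18.
Step 4. [6*x = -18] LHS = 6·(…); ÷6 both sides ⇒ div: x = -3.

Answer: x ∈ {-3}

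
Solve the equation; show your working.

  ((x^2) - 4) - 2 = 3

Step 1. [((x^2) - 4) - 2 = 3] the outer -2 inverts by adding 2 ⇒ sub: (x^2) - 4 = 5.
Step 2. [(x^2) - 4 = 5] peel the -4: add 4 from each side. So sub: x^2 = 9.
Step 3. [x^2 = 9] LHS squared, RHS 9 ≥ 0: apply √ (±), so sqrt: x = 3 or -3.

Answer: x ∈ {-3, 3}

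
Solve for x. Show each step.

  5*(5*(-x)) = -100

Step 1. [5*(5*(-x)) = -100] 5·(inner) — divide through by 5. So div: 5*(-x) = -20.
Step 2. [5*(-x) = -20] divide by the outer 5, so div: -x = -4.
Step 3. [-x = -4] flip signs both sides, so neg: x = 4.

Answer: x ∈ {4}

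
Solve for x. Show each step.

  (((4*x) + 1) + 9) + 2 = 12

Step 1. [(((4*x) + 1) + 9) + 2 = 12] 2 comes off first (subtract 2). So sub: ((4*x) + 1) + 9 = 10.
Step 2. [((4*x) + 1) + 9 = 10] peel the +9: subtract 9 from each side ⇒ sub: (4*x) + 1 = 1.
Step 3. [(4*x) + 1 = 1] the outer +1 inverts by subtracting 1, so sub: 4*x = 0.
Step 4. [4*x = 0] 4 out front; divide by 4. So div: x = 0.

Answer: x ∈ {0}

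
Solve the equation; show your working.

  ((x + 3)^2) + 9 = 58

Step 1. [((x + 3)^2) + 9 = 58] subtract 9: x sits inside (… + 9) ⇒ sub: (x + 3)^2 = 49.
Step 2. [(x + 3)^2 = 49] 49 ≥ 0, LHS is (·)² — take ±√ ⇒ sqrt: x + 3 = 7 or -7.
Step 3. [x + 3 = 7 or -7] +3 is outermost — subtract 3 both sides. So sub: x = 4 or -10.

Answer: x ∈ {-10, 4}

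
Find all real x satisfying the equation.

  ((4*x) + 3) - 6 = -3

Step 1. [((4*x) + 3) - 6 = -3] add 6: x sits inside (… - 6) ⇒ sub: (4*x) + 3 = 3.
Step 2. [(4*x) + 3 = 3] 3 comes off first (subtract 3) ⇒ sub: 4*x = 0.
Step 3. [4*x = 0] 4 out front; divide by 4. So div: x = 0.

Answer: x ∈ {0}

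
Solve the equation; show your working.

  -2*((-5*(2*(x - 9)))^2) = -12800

Step 1. [-2*((-5*(2*(x - 9)))^2) = -12800] -2 out front; divide by -2, so div: (-5*(2*(x - 9)))^2 = 6400.
Step 2. [(-5*(2*(x - 9)))^2 = 6400] √ both sides: 6400 ≥ 0 gives two branches. So sqrt: -5*(2*(x - 9)) = 80 or -80.
Step 3. [-5*(2*(x - 9)) = 80 or -80] divide by the outer -5, so div: 2*(x - 9) = -16 or 16.
Step 4. [2*(x - 9) = -16 or 16] LHS = 2·(…); ÷2 both sides, so div: x - 9 = -8 or 8.
Step 5. [x - 9 = -8 or 8] the outer -9 inverts by adding 9, so sub: x = 1 or 17.

Answer: x ∈ {1, 17}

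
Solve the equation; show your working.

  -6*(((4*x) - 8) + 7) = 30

Step 1. [-6*(((4*x) - 8) + 7) = 30] LHS = -6·(…); ÷-6 both sides ⇒ div: ((4*x) - 8) + 7 = -5.
Step 2. [((4*x) - 8) + 7 = -5] 7 comes off first (subtract 7) ⇒ sub: (4*x) - 8 = -12.
Step 3. [(4*x) - 8 = -12] common factor 4 (LHS and -12) — divide through. So factor: x - 2 = -3.
Step 4. [x - 2 = -3] the outer -2 inverts by adding 2, so sub: x = -1.

Answer: x ∈ {-1}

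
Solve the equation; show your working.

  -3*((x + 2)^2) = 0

Step 1. [-3*((x + 2)^2) = 0] -3 out front; divide by -3. So div: (x + 2)^2 = 0.
Step 2. [(x + 2)^2 = 0] √ both sides: 0 ≥ 0 gives two branches. So sqrt: x + 2 = 0.
Step 3. [x + 2 = 0] 2 comes off first (subtract 2), so sub: x = -2.

Answer: x ∈ {-2}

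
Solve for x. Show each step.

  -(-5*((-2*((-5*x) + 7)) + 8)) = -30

Step 1. [-(-5*((-2*((-5*x) + 7)) + 8)) = -30] flip signs both sides, so neg: -5*((-2*((-5*x) + 7)) + 8) = 30.
Step 2. [-5*((-2*((-5*x) + 7)) + 8) = 30] LHS = -5·(…); ÷-5 both sides, so div: (-2*((-5*x) + 7)) + 8 = -6.
Step 3. [(-2*((-5*x) + 7)) + 8 = -6] common factor -2 (LHS and -6) — divide through ⇒ factor: ((-5*x) + 7) - 4 = 3.
Step 4. [((-5*x) + 7) - 4 = 3] add 4: x sits inside (… - 4), so sub: (-5*x) + 7 = 7.
Step 5. [(-5*x) + 7 = 7] 7 comes off first (subtract 7), so sub: -5*x = 0.
Step 6. [-5*x = 0] leading coefficient -5: divide by -5 ⇒ div: x = 0.

Answer: x ∈ {0}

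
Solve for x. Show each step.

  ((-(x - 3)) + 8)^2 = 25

Step 1. [((-(x - 3)) + 8)^2 = 25] LHS squared, RHS 25 ≥ 0: apply √ (±), so sqrt: (-(x - 3)) + 8 = 5 or -5.
Step 2. [(-(x - 3)) + 8 = 5 or -5] +8 is outermost — subtract 8 both sides, so sub: -(x - 3) = -3 or -13.
Step 3. [-(x - 3) = -3 or -13] leading − — multiply by −1 ⇒ neg: x - 3 = 3 or 13.
Step 4. [x - 3 = 3 or 13] add 3: x sits inside (… - 3) ⇒ sub: x = 6 or 16.

Answer: x ∈ {6, 16}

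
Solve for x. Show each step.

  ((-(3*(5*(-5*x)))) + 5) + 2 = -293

Step 1. [((-(3*(5*(-5*x)))) + 5) + 2 = -293] the outer +2 inverts by subtracting 2 ⇒ sub: (-(3*(5*(-5*x)))) + 5 = -295.
Step 2. [(-(3*(5*(-5*x)))) + 5 = -295] peel the +5: subtract 5 from each side. So sub: -(3*(5*(-5*x))) = -300.
Step 3. [-(3*(5*(-5*x))) = -300] flip signs both sides. So neg: 3*(5*(-5*x)) = 300.
Step 4. [3*(5*(-5*x)) = 300] leading coefficient 3: divide by 3. So div: 5*(-5*x) = 100.
Step 5. [5*(-5*x) = 100] 5 out front; divide by 5, so div: -5*x = 20.
Step 6. [-5*x = 20] divide by the outer -5. So div: x = -4.

Answer: x ∈ {-4}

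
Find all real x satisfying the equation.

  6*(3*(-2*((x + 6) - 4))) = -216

Step 1. [6*(3*(-2*((x + 6) - 4))) = -216] 6·(inner) — divide through by 6 ⇒ div: 3*(-2*((x + 6) - 4)) = -36.
Step 2. [3*(-2*((x + 6) - 4)) = -36] divide by the outer 3, so div: -2*((x + 6) - 4) = -12.
Step 3. [-2*((x + 6) - 4) = -12] LHS = -2·(…); ÷-2 both sides, so div: (x + 6) - 4 = 6.
Step 4. [(x + 6) - 4 = 6] peel the -4: add 4 from each side. So sub: x + 6 = 10.
Step 5. [x + 6 = 10] 6 comes off first (subtract 6), so sub: x = 4.

Answer: x ∈ {4}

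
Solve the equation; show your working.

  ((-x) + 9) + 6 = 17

Step 1. [((-x) + 9) + 6 = 17] +6 is outermost — subtract 6 both sides. So sub: (-x) + 9 = 11.
Step 2. [(-x) + 9 = 11] peel the +9: subtract 9 from each side ⇒ sub: -x = 2.
Step 3. [-x = 2] LHS negated; negate both sides. So neg: x = -2.

Answer: x ∈ {-2}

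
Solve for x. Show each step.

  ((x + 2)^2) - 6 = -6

Step 1. [((x + 2)^2) - 6 = -6] the outer -6 inverts by adding 6 ⇒ sub: (x + 2)^2 = 0.
Step 2. [(x + 2)^2 = 0] √ both sides: 0 ≥ 0 gives two branches, so sqrt: x + 2 = 0.
Step 3. [x + 2 = 0] 2 comes off first (subtract 2) ⇒ sub: x = -2.

Answer: x ∈ {-2}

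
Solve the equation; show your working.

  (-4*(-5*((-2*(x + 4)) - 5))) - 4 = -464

Step 1. [(-4*(-5*((-2*(x + 4)) - 5))) - 4 = -464] -4 is outermost — add 4 both sides ⇒ sub: -4*(-5*((-2*(x + 4)) - 5)) = -460.
Step 2. [-4*(-5*((-2*(x + 4)) - 5)) = -460] divide by the outer -4, so div: -5*((-2*(x + 4)) - 5) = 115.
Step 3. [-5*((-2*(x + 4)) - 5) = 115] divide by the outer -5. So div: (-2*(x + 4)) - 5 = -23.
Step 4. [(-2*(x + 4)) - 5 = -23] the outer -5 inverts by adding 5 ⇒ sub: -2*(x + 4) = -18.
Step 5. [-2*(x + 4) = -18] -2 out front; divide by -2, so div: x + 4 = 9.
Step 6. [x + 4 = 9] the outer +4 inverts by subtracting 4 ⇒ sub: x = 5.

Answer: x ∈ {5}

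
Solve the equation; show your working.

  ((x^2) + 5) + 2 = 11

Step 1. [((x^2) + 5) + 2 = 11] subtract 2: x sits inside (… + 2), so sub: (x^2) + 5 = 9.
Step 2. [(x^2) + 5 = 9] subtract 5: x sits inside (… + 5). So sub: x^2 = 4.
Step 3. [x^2 = 4] √ both sides: 4 ≥ 0 gives two branches, so sqrt: x = 2 or -2.

Answer: x ∈ {-2, 2}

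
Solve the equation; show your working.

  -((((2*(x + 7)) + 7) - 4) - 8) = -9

Step 1. [-((((2*(x + 7)) + 7) - 4) - 8) = -9] leading − — multiply by −1. So neg: (((2*(x + 7)) + 7) - 4) - 8 = 9.
Step 2. [(((2*(x + 7)) + 7) - 4) - 8 = 9] -8 is outermost — add 8 both sides, so sub: ((2*(x + 7)) + 7) - 4 = 17.
Step 3. [((2*(x + 7)) + 7) - 4 = 17] add 4: x sits inside (… - 4) ⇒ sub: (2*(x + 7)) + 7 = 21.
Step 4. [(2*(x + 7)) + 7 = 21] the outer +7 inverts by subtracting 7 ⇒ sub: 2*(x + 7) = 14.
Step 5. [2*(x + 7) = 14] divide by the outer 2. So div: x + 7 = 7.
Step 6. [x + 7 = 7] the outer +7 inverts by subtracting 7, so sub: x = 0.

Answer: x ∈ {0}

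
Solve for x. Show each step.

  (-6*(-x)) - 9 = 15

Step 1. [(-6*(-x)) - 9 = 15] 9 comes off first (add 9) ⇒ sub: -6*(-x) = 24.
Step 2. [-6*(-x) = 24] leading coefficient -6: divide by -6, so div: -x = -4.
Step 3. [-x = -4] flip signs both sides. So neg: x = 4.

Answer: x ∈ {4}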